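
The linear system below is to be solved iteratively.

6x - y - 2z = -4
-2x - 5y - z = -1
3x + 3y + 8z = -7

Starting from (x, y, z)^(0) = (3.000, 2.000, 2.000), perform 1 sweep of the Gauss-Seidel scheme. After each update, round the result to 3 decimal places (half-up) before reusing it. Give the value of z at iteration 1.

Iteration 1:
  x = (-4 - (-1)·2.000 - (-2)·2.000) / (6) = 0.333
  y = (-1 - (-2)·0.333 - (-1)·2.000) / (-5) = -0.333
  z = (-7 - (3)·0.333 - (3)·-0.333) / (8) = -0.875

-0.875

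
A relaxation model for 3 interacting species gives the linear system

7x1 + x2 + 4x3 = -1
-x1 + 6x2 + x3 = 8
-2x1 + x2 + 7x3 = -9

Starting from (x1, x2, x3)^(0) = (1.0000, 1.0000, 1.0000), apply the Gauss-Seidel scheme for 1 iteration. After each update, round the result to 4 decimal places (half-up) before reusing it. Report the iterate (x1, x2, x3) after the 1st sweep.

Iteration 1:
  x1 = (-1 - (1)·1.0000 - (4)·1.0000) / (7) = -0.8571
  x2 = (8 - (-1)·-0.8571 - (1)·1.0000) / (6) = 1.0238
  x3 = (-9 - (-2)·-0.8571 - (1)·1.0238) / (7) = -1.6769

(-0.8571, 1.0238, -1.6769)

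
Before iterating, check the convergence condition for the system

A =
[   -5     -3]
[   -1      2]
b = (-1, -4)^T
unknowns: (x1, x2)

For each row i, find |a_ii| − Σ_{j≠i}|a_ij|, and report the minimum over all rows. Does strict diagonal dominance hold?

1

row 1: |-5| − (3) = 2
row 2: |2| − (1) = 1
minimum over rows = 1 → strictly diagonally dominant (convergence guaranteed)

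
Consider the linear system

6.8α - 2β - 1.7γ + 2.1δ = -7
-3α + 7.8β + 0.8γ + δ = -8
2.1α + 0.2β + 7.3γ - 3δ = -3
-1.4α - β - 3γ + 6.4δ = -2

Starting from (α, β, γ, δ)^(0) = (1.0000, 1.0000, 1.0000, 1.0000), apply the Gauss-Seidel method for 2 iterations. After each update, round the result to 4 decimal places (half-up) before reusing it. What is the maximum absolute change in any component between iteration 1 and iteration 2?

0.5351

Iteration 1:
  α = (-7 - (-2)·1.0000 - (-1.7)·1.0000 - (2.1)·1.0000) / (6.8) = -0.7941
  β = (-8 - (-3)·-0.7941 - (0.8)·1.0000 - (1)·1.0000) / (7.8) = -1.5618
  γ = (-3 - (2.1)·-0.7941 - (0.2)·-1.5618 - (-3)·1.0000) / (7.3) = 0.2712
  δ = (-2 - (-1.4)·-0.7941 - (-1)·-1.5618 - (-3)·0.2712) / (6.4) = -0.6031
Iteration 2:
  α = (-7 - (-2)·-1.5618 - (-1.7)·0.2712 - (2.1)·-0.6031) / (6.8) = -1.2347
  β = (-8 - (-3)·-1.2347 - (0.8)·0.2712 - (1)·-0.6031) / (7.8) = -1.4510
  γ = (-3 - (2.1)·-1.2347 - (0.2)·-1.4510 - (-3)·-0.6031) / (7.3) = -0.2639
  δ = (-2 - (-1.4)·-1.2347 - (-1)·-1.4510 - (-3)·-0.2639) / (6.4) = -0.9330
Change: (-0.4406, 0.1108, -0.5351, -0.3299) → max |·| = 0.5351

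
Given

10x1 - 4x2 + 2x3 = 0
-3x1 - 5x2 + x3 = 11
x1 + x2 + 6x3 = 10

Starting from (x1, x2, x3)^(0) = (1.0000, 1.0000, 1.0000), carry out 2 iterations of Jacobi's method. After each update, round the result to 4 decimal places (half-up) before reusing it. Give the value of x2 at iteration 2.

Iteration 1:
  x1 = (0 - (-4)·1.0000 - (2)·1.0000) / (10) = 0.2000
  x2 = (11 - (-3)·1.0000 - (1)·1.0000) / (-5) = -2.6000
  x3 = (10 - (1)·1.0000 - (1)·1.0000) / (6) = 1.3333
Iteration 2:
  x1 = (0 - (-4)·-2.6000 - (2)·1.3333) / (10) = -1.3067
  x2 = (11 - (-3)·0.2000 - (1)·1.3333) / (-5) = -2.0533
  x3 = (10 - (1)·0.2000 - (1)·-2.6000) / (6) = 2.0667

-2.0533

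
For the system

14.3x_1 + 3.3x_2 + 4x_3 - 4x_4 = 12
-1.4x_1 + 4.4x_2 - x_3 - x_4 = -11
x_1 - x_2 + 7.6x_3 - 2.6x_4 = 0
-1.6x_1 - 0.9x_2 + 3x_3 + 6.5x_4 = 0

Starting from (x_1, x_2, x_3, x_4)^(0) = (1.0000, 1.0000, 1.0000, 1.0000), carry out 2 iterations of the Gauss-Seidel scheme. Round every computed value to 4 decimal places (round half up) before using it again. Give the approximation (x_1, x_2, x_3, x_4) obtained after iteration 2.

Iteration 1:
  x_1 = (12 - (3.3)·1.0000 - (4)·1.0000 - (-4)·1.0000) / (14.3) = 0.6084
  x_2 = (-11 - (-1.4)·0.6084 - (-1)·1.0000 - (-1)·1.0000) / (4.4) = -1.8519
  x_3 = (0 - (1)·0.6084 - (-1)·-1.8519 - (-2.6)·1.0000) / (7.6) = 0.0184
  x_4 = (0 - (-1.6)·0.6084 - (-0.9)·-1.8519 - (3)·0.0184) / (6.5) = -0.1151
Iteration 2:
  x_1 = (12 - (3.3)·-1.8519 - (4)·0.0184 - (-4)·-0.1151) / (14.3) = 1.2292
  x_2 = (-11 - (-1.4)·1.2292 - (-1)·0.0184 - (-1)·-0.1151) / (4.4) = -2.1309
  x_3 = (0 - (1)·1.2292 - (-1)·-2.1309 - (-2.6)·-0.1151) / (7.6) = -0.4815
  x_4 = (0 - (-1.6)·1.2292 - (-0.9)·-2.1309 - (3)·-0.4815) / (6.5) = 0.2298

(1.2292, -2.1309, -0.4815, 0.2298)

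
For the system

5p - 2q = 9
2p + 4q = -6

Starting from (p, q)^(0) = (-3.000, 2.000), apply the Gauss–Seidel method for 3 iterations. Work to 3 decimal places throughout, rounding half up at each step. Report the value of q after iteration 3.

Iteration 1:
  p = (9 - (-2)·2.000) / (5) = 2.600
  q = (-6 - (2)·2.600) / (4) = -2.800
Iteration 2:
  p = (9 - (-2)·-2.800) / (5) = 0.680
  q = (-6 - (2)·0.680) / (4) = -1.840
Iteration 3:
  p = (9 - (-2)·-1.840) / (5) = 1.064
  q = (-6 - (2)·1.064) / (4) = -2.032

-2.032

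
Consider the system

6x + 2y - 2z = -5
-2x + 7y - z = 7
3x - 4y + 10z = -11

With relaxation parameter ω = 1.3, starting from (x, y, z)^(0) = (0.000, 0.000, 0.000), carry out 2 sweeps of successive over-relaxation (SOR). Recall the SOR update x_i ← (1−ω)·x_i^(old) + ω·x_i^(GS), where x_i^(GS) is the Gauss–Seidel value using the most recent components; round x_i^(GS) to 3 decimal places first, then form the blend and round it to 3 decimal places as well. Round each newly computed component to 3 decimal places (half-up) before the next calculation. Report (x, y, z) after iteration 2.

(-1.382, 0.417, -0.512)

Iteration 1:
  x: GS value = (-5 - (2)·0.000 - (-2)·0.000) / (6) = -0.833;  x ← (1−ω)·0.000 + ω·-0.833 = -1.083
  y: GS value = (7 - (-2)·-1.083 - (-1)·0.000) / (7) = 0.691;  y ← (1−ω)·0.000 + ω·0.691 = 0.898
  z: GS value = (-11 - (3)·-1.083 - (-4)·0.898) / (10) = -0.416;  z ← (1−ω)·0.000 + ω·-0.416 = -0.541
Iteration 2:
  x: GS value = (-5 - (2)·0.898 - (-2)·-0.541) / (6) = -1.313;  x ← (1−ω)·-1.083 + ω·-1.313 = -1.382
  y: GS value = (7 - (-2)·-1.382 - (-1)·-0.541) / (7) = 0.528;  y ← (1−ω)·0.898 + ω·0.528 = 0.417
  z: GS value = (-11 - (3)·-1.382 - (-4)·0.417) / (10) = -0.519;  z ← (1−ω)·-0.541 + ω·-0.519 = -0.512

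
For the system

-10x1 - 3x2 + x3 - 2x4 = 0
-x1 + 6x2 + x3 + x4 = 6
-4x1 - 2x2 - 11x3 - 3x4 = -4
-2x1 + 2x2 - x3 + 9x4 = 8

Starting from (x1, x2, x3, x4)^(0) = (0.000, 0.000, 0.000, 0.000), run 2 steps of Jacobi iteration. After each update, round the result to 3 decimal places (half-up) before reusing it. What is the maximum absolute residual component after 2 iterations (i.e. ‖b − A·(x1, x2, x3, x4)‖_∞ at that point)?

2.732

Iteration 1:
  x1 = (0 - (-3)·0.000 - (1)·0.000 - (-2)·0.000) / (-10) = 0.000
  x2 = (6 - (-1)·0.000 - (1)·0.000 - (1)·0.000) / (6) = 1.000
  x3 = (-4 - (-4)·0.000 - (-2)·0.000 - (-3)·0.000) / (-11) = 0.364
  x4 = (8 - (-2)·0.000 - (2)·0.000 - (-1)·0.000) / (9) = 0.889
Iteration 2:
  x1 = (0 - (-3)·1.000 - (1)·0.364 - (-2)·0.889) / (-10) = -0.441
  x2 = (6 - (-1)·0.000 - (1)·0.364 - (1)·0.889) / (6) = 0.791
  x3 = (-4 - (-4)·0.000 - (-2)·1.000 - (-3)·0.889) / (-11) = -0.061
  x4 = (8 - (-2)·0.000 - (2)·1.000 - (-1)·0.364) / (9) = 0.707
Residual b − A·x = (-0.562, 0.167, -2.732, -0.888); ∞-norm = 2.732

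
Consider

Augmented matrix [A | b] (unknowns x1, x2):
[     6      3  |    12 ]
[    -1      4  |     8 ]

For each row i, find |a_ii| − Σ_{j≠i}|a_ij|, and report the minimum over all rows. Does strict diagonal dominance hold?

row 1: |6| − (3) = 3
row 2: |4| − (1) = 3
minimum over rows = 3 → strictly diagonally dominant (convergence guaranteed)

3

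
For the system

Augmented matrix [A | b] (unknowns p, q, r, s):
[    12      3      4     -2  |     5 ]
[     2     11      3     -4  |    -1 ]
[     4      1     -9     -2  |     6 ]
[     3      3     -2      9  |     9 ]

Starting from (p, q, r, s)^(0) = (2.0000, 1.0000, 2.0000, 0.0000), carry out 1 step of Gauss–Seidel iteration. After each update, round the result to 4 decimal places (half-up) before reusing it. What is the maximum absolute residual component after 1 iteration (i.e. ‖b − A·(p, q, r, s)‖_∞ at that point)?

18.7095

Iteration 1:
  p = (5 - (3)·1.0000 - (4)·2.0000 - (-2)·0.0000) / (12) = -0.5000
  q = (-1 - (2)·-0.5000 - (3)·2.0000 - (-4)·0.0000) / (11) = -0.5455
  r = (6 - (4)·-0.5000 - (1)·-0.5455 - (-2)·0.0000) / (-9) = -0.9495
  s = (9 - (3)·-0.5000 - (3)·-0.5455 - (-2)·-0.9495) / (9) = 1.1375
Residual b − A·x = (18.7095, 13.3990, 2.2750, 0.0000); ∞-norm = 18.7095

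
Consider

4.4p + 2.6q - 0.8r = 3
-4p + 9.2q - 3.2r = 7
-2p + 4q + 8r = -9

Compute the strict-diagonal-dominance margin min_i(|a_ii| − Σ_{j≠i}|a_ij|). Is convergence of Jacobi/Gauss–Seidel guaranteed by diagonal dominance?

row 1: |4.4| − (2.6+0.8) = 1
row 2: |9.2| − (4+3.2) = 2
row 3: |8| − (2+4) = 2
minimum over rows = 1 → strictly diagonally dominant (convergence guaranteed)

1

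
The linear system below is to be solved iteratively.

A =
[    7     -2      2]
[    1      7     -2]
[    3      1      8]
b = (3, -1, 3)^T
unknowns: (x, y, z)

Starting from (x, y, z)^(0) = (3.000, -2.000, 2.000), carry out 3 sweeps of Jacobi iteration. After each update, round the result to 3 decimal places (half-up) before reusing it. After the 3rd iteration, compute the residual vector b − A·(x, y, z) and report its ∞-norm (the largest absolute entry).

Iteration 1:
  x = (3 - (-2)·-2.000 - (2)·2.000) / (7) = -0.714
  y = (-1 - (1)·3.000 - (-2)·2.000) / (7) = 0.000
  z = (3 - (3)·3.000 - (1)·-2.000) / (8) = -0.500
Iteration 2:
  x = (3 - (-2)·0.000 - (2)·-0.500) / (7) = 0.571
  y = (-1 - (1)·-0.714 - (-2)·-0.500) / (7) = -0.184
  z = (3 - (3)·-0.714 - (1)·0.000) / (8) = 0.643
Iteration 3:
  x = (3 - (-2)·-0.184 - (2)·0.643) / (7) = 0.192
  y = (-1 - (1)·0.571 - (-2)·0.643) / (7) = -0.041
  z = (3 - (3)·0.571 - (1)·-0.184) / (8) = 0.184
Residual b − A·x = (1.206, -0.537, 0.993); ∞-norm = 1.206

1.206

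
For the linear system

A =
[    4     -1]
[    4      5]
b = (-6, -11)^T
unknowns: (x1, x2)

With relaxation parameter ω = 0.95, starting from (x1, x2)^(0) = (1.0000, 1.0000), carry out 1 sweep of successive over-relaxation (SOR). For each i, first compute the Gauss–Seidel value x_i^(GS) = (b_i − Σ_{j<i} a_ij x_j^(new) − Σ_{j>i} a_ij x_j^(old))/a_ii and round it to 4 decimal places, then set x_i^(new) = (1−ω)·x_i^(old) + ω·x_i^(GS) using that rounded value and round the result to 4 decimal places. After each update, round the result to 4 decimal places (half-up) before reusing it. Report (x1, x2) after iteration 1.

Iteration 1:
  x1: GS value = (-6 - (-1)·1.0000) / (4) = -1.2500;  x1 ← (1−ω)·1.0000 + ω·-1.2500 = -1.1375
  x2: GS value = (-11 - (4)·-1.1375) / (5) = -1.2900;  x2 ← (1−ω)·1.0000 + ω·-1.2900 = -1.1755

(-1.1375, -1.1755)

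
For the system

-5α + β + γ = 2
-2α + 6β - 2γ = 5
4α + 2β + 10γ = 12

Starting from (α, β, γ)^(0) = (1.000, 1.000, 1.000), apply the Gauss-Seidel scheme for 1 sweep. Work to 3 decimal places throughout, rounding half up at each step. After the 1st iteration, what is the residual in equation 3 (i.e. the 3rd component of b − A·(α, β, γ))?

Iteration 1:
  α = (2 - (1)·1.000 - (1)·1.000) / (-5) = 0.000
  β = (5 - (-2)·0.000 - (-2)·1.000) / (6) = 1.167
  γ = (12 - (4)·0.000 - (2)·1.167) / (10) = 0.967
Residual b − A·x = (-0.134, -0.068, -0.004)

-0.004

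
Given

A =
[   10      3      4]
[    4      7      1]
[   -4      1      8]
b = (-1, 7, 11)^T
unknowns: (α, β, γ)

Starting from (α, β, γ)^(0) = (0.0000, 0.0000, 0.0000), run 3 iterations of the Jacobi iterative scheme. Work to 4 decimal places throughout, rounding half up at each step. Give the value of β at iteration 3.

Iteration 1:
  α = (-1 - (3)·0.0000 - (4)·0.0000) / (10) = -0.1000
  β = (7 - (4)·0.0000 - (1)·0.0000) / (7) = 1.0000
  γ = (11 - (-4)·0.0000 - (1)·0.0000) / (8) = 1.3750
Iteration 2:
  α = (-1 - (3)·1.0000 - (4)·1.3750) / (10) = -0.9500
  β = (7 - (4)·-0.1000 - (1)·1.3750) / (7) = 0.8607
  γ = (11 - (-4)·-0.1000 - (1)·1.0000) / (8) = 1.2000
Iteration 3:
  α = (-1 - (3)·0.8607 - (4)·1.2000) / (10) = -0.8382
  β = (7 - (4)·-0.9500 - (1)·1.2000) / (7) = 1.3714
  γ = (11 - (-4)·-0.9500 - (1)·0.8607) / (8) = 0.7924

1.3714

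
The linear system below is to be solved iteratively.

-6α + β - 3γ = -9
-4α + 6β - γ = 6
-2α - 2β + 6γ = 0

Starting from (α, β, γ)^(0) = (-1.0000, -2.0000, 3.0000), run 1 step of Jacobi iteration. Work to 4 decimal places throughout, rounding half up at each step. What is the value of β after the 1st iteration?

0.8333

Iteration 1:
  α = (-9 - (1)·-2.0000 - (-3)·3.0000) / (-6) = -0.3333
  β = (6 - (-4)·-1.0000 - (-1)·3.0000) / (6) = 0.8333
  γ = (0 - (-2)·-1.0000 - (-2)·-2.0000) / (6) = -1.0000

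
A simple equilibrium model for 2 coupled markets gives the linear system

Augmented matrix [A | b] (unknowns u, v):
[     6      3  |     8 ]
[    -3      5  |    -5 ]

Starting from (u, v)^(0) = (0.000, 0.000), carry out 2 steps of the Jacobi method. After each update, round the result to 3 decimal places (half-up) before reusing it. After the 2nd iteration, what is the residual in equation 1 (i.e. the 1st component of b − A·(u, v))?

Iteration 1:
  u = (8 - (3)·0.000) / (6) = 1.333
  v = (-5 - (-3)·0.000) / (5) = -1.000
Iteration 2:
  u = (8 - (3)·-1.000) / (6) = 1.833
  v = (-5 - (-3)·1.333) / (5) = -0.200
Residual b − A·x = (-2.398, 1.499)

-2.398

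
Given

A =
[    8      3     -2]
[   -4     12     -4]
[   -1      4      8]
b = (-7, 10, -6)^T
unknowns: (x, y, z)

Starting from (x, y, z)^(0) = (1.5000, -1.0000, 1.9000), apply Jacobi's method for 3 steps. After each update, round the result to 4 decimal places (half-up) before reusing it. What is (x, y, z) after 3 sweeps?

(-1.6107, -0.2882, -1.3556)

Iteration 1:
  x = (-7 - (3)·-1.0000 - (-2)·1.9000) / (8) = -0.0250
  y = (10 - (-4)·1.5000 - (-4)·1.9000) / (12) = 1.9667
  z = (-6 - (-1)·1.5000 - (4)·-1.0000) / (8) = -0.0625
Iteration 2:
  x = (-7 - (3)·1.9667 - (-2)·-0.0625) / (8) = -1.6281
  y = (10 - (-4)·-0.0250 - (-4)·-0.0625) / (12) = 0.8042
  z = (-6 - (-1)·-0.0250 - (4)·1.9667) / (8) = -1.7365
Iteration 3:
  x = (-7 - (3)·0.8042 - (-2)·-1.7365) / (8) = -1.6107
  y = (10 - (-4)·-1.6281 - (-4)·-1.7365) / (12) = -0.2882
  z = (-6 - (-1)·-1.6281 - (4)·0.8042) / (8) = -1.3556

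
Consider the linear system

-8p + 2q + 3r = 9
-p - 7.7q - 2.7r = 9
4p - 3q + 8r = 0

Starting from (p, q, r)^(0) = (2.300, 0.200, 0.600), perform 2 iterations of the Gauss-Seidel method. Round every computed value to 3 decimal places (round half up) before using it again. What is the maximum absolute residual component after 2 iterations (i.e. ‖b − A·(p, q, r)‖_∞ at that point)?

1.876

Iteration 1:
  p = (9 - (2)·0.200 - (3)·0.600) / (-8) = -0.850
  q = (9 - (-1)·-0.850 - (-2.7)·0.600) / (-7.7) = -1.269
  r = (0 - (4)·-0.850 - (-3)·-1.269) / (8) = -0.051
Iteration 2:
  p = (9 - (2)·-1.269 - (3)·-0.051) / (-8) = -1.461
  q = (9 - (-1)·-1.461 - (-2.7)·-0.051) / (-7.7) = -0.961
  r = (0 - (4)·-1.461 - (-3)·-0.961) / (8) = 0.370
Residual b − A·x = (-1.876, 1.138, 0.001); ∞-norm = 1.876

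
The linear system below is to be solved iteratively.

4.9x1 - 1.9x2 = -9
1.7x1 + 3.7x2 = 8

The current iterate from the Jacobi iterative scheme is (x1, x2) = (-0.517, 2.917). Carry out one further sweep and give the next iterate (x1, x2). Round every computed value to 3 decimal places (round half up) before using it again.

(-0.706, 2.400)

One sweep:
  x1 = (-9 - (-1.9)·2.917) / (4.9) = -0.706
  x2 = (8 - (1.7)·-0.517) / (3.7) = 2.400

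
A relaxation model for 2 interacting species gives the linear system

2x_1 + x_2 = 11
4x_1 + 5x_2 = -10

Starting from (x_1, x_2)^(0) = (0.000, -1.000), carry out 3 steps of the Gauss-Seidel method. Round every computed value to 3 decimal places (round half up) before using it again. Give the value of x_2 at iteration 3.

-10.048

Iteration 1:
  x_1 = (11 - (1)·-1.000) / (2) = 6.000
  x_2 = (-10 - (4)·6.000) / (5) = -6.800
Iteration 2:
  x_1 = (11 - (1)·-6.800) / (2) = 8.900
  x_2 = (-10 - (4)·8.900) / (5) = -9.120
Iteration 3:
  x_1 = (11 - (1)·-9.120) / (2) = 10.060
  x_2 = (-10 - (4)·10.060) / (5) = -10.048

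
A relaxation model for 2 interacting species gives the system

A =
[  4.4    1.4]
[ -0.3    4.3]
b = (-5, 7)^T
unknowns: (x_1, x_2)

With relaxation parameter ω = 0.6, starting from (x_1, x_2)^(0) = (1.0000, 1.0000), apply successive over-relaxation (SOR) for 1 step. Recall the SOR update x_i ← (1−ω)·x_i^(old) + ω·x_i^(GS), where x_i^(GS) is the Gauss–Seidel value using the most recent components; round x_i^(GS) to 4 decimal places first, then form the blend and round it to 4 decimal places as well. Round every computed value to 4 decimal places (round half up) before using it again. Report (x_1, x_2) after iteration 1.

Iteration 1:
  x_1: GS value = (-5 - (1.4)·1.0000) / (4.4) = -1.4545;  x_1 ← (1−ω)·1.0000 + ω·-1.4545 = -0.4727
  x_2: GS value = (7 - (-0.3)·-0.4727) / (4.3) = 1.5949;  x_2 ← (1−ω)·1.0000 + ω·1.5949 = 1.3569

(-0.4727, 1.3569)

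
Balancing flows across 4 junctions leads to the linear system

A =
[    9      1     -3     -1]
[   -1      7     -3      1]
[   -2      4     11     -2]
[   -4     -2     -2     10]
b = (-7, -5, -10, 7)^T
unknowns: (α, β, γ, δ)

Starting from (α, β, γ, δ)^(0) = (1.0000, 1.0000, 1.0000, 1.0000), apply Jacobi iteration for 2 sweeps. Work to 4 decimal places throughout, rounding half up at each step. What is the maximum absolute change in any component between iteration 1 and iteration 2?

1.2167

Iteration 1:
  α = (-7 - (1)·1.0000 - (-3)·1.0000 - (-1)·1.0000) / (9) = -0.4444
  β = (-5 - (-1)·1.0000 - (-3)·1.0000 - (1)·1.0000) / (7) = -0.2857
  γ = (-10 - (-2)·1.0000 - (4)·1.0000 - (-2)·1.0000) / (11) = -0.9091
  δ = (7 - (-4)·1.0000 - (-2)·1.0000 - (-2)·1.0000) / (10) = 1.5000
Iteration 2:
  α = (-7 - (1)·-0.2857 - (-3)·-0.9091 - (-1)·1.5000) / (9) = -0.8824
  β = (-5 - (-1)·-0.4444 - (-3)·-0.9091 - (1)·1.5000) / (7) = -1.3817
  γ = (-10 - (-2)·-0.4444 - (4)·-0.2857 - (-2)·1.5000) / (11) = -0.6133
  δ = (7 - (-4)·-0.4444 - (-2)·-0.2857 - (-2)·-0.9091) / (10) = 0.2833
Change: (-0.4380, -1.0960, 0.2958, -1.2167) → max |·| = 1.2167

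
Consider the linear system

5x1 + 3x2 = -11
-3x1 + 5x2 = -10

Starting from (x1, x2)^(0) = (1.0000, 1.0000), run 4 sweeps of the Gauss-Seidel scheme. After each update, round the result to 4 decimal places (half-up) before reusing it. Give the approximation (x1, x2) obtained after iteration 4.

(-0.6390, -2.3834)

Iteration 1:
  x1 = (-11 - (3)·1.0000) / (5) = -2.8000
  x2 = (-10 - (-3)·-2.8000) / (5) = -3.6800
Iteration 2:
  x1 = (-11 - (3)·-3.6800) / (5) = 0.0080
  x2 = (-10 - (-3)·0.0080) / (5) = -1.9952
Iteration 3:
  x1 = (-11 - (3)·-1.9952) / (5) = -1.0029
  x2 = (-10 - (-3)·-1.0029) / (5) = -2.6017
Iteration 4:
  x1 = (-11 - (3)·-2.6017) / (5) = -0.6390
  x2 = (-10 - (-3)·-0.6390) / (5) = -2.3834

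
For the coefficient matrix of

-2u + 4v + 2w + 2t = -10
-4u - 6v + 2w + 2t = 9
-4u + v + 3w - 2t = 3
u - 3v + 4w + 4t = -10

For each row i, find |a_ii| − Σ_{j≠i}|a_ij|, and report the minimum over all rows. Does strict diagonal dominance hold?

row 1: |-2| − (4+2+2) = -6
row 2: |-6| − (4+2+2) = -2
row 3: |3| − (4+1+2) = -4
row 4: |4| − (1+3+4) = -4
minimum over rows = -6 → not strictly diagonally dominant

-6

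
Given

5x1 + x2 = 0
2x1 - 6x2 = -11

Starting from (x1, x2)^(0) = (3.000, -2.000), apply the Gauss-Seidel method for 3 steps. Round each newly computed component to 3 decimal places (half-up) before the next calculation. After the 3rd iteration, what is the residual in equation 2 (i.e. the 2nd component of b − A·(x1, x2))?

Iteration 1:
  x1 = (0 - (1)·-2.000) / (5) = 0.400
  x2 = (-11 - (2)·0.400) / (-6) = 1.967
Iteration 2:
  x1 = (0 - (1)·1.967) / (5) = -0.393
  x2 = (-11 - (2)·-0.393) / (-6) = 1.702
Iteration 3:
  x1 = (0 - (1)·1.702) / (5) = -0.340
  x2 = (-11 - (2)·-0.340) / (-6) = 1.720
Residual b − A·x = (-0.020, 0.000)

0.000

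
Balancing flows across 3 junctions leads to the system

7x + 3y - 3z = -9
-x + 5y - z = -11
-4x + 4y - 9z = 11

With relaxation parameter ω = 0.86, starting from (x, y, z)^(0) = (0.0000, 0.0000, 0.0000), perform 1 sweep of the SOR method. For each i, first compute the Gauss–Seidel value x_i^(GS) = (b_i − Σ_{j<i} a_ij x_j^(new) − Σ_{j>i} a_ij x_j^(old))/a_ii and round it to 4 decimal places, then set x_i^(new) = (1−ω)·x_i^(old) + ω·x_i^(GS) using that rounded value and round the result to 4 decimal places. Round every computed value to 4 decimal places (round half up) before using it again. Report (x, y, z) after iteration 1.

Iteration 1:
  x: GS value = (-9 - (3)·0.0000 - (-3)·0.0000) / (7) = -1.2857;  x ← (1−ω)·0.0000 + ω·-1.2857 = -1.1057
  y: GS value = (-11 - (-1)·-1.1057 - (-1)·0.0000) / (5) = -2.4211;  y ← (1−ω)·0.0000 + ω·-2.4211 = -2.0821
  z: GS value = (11 - (-4)·-1.1057 - (4)·-2.0821) / (-9) = -1.6562;  z ← (1−ω)·0.0000 + ω·-1.6562 = -1.4243

(-1.1057, -2.0821, -1.4243)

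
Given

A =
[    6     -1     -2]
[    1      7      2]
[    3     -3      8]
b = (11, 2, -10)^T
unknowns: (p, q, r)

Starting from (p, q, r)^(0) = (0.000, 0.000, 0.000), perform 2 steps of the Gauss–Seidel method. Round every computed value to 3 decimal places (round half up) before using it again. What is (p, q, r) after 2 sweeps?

Iteration 1:
  p = (11 - (-1)·0.000 - (-2)·0.000) / (6) = 1.833
  q = (2 - (1)·1.833 - (2)·0.000) / (7) = 0.024
  r = (-10 - (3)·1.833 - (-3)·0.024) / (8) = -1.928
Iteration 2:
  p = (11 - (-1)·0.024 - (-2)·-1.928) / (6) = 1.195
  q = (2 - (1)·1.195 - (2)·-1.928) / (7) = 0.666
  r = (-10 - (3)·1.195 - (-3)·0.666) / (8) = -1.448

(1.195, 0.666, -1.448)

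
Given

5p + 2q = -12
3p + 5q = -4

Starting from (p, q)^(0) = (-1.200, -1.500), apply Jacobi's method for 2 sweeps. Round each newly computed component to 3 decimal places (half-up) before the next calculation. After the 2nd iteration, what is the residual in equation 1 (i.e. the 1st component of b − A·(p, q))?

Iteration 1:
  p = (-12 - (2)·-1.500) / (5) = -1.800
  q = (-4 - (3)·-1.200) / (5) = -0.080
Iteration 2:
  p = (-12 - (2)·-0.080) / (5) = -2.368
  q = (-4 - (3)·-1.800) / (5) = 0.280
Residual b − A·x = (-0.720, 1.704)

-0.720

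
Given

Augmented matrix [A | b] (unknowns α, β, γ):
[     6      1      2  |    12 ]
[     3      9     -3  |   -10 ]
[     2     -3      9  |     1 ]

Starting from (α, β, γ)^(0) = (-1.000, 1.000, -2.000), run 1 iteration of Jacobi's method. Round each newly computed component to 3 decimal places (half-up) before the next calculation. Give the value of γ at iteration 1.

0.667

Iteration 1:
  α = (12 - (1)·1.000 - (2)·-2.000) / (6) = 2.500
  β = (-10 - (3)·-1.000 - (-3)·-2.000) / (9) = -1.444
  γ = (1 - (2)·-1.000 - (-3)·1.000) / (9) = 0.667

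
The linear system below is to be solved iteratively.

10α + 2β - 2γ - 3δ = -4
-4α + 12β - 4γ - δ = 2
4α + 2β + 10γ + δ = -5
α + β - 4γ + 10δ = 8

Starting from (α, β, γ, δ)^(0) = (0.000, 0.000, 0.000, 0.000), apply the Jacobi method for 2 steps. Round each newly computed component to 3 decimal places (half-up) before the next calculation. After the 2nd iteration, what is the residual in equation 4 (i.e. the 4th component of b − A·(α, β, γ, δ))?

Iteration 1:
  α = (-4 - (2)·0.000 - (-2)·0.000 - (-3)·0.000) / (10) = -0.400
  β = (2 - (-4)·0.000 - (-4)·0.000 - (-1)·0.000) / (12) = 0.167
  γ = (-5 - (4)·0.000 - (2)·0.000 - (1)·0.000) / (10) = -0.500
  δ = (8 - (1)·0.000 - (1)·0.000 - (-4)·0.000) / (10) = 0.800
Iteration 2:
  α = (-4 - (2)·0.167 - (-2)·-0.500 - (-3)·0.800) / (10) = -0.293
  β = (2 - (-4)·-0.400 - (-4)·-0.500 - (-1)·0.800) / (12) = -0.067
  γ = (-5 - (4)·-0.400 - (2)·0.167 - (1)·0.800) / (10) = -0.453
  δ = (8 - (1)·-0.400 - (1)·0.167 - (-4)·-0.500) / (10) = 0.623
Residual b − A·x = (0.027, 0.443, 0.213, 0.318)

0.318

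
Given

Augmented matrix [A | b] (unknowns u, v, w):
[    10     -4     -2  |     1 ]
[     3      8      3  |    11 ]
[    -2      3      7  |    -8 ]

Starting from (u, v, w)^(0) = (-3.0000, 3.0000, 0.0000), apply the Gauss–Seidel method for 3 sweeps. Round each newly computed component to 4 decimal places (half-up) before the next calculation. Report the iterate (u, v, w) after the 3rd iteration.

(0.4257, 1.8967, -1.8341)

Iteration 1:
  u = (1 - (-4)·3.0000 - (-2)·0.0000) / (10) = 1.3000
  v = (11 - (3)·1.3000 - (3)·0.0000) / (8) = 0.8875
  w = (-8 - (-2)·1.3000 - (3)·0.8875) / (7) = -1.1518
Iteration 2:
  u = (1 - (-4)·0.8875 - (-2)·-1.1518) / (10) = 0.2246
  v = (11 - (3)·0.2246 - (3)·-1.1518) / (8) = 1.7227
  w = (-8 - (-2)·0.2246 - (3)·1.7227) / (7) = -1.8170
Iteration 3:
  u = (1 - (-4)·1.7227 - (-2)·-1.8170) / (10) = 0.4257
  v = (11 - (3)·0.4257 - (3)·-1.8170) / (8) = 1.8967
  w = (-8 - (-2)·0.4257 - (3)·1.8967) / (7) = -1.8341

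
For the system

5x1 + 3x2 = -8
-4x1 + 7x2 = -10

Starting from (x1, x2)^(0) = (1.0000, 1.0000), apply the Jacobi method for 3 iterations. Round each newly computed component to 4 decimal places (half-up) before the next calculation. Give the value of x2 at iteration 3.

-2.0490

Iteration 1:
  x1 = (-8 - (3)·1.0000) / (5) = -2.2000
  x2 = (-10 - (-4)·1.0000) / (7) = -0.8571
Iteration 2:
  x1 = (-8 - (3)·-0.8571) / (5) = -1.0857
  x2 = (-10 - (-4)·-2.2000) / (7) = -2.6857
Iteration 3:
  x1 = (-8 - (3)·-2.6857) / (5) = 0.0114
  x2 = (-10 - (-4)·-1.0857) / (7) = -2.0490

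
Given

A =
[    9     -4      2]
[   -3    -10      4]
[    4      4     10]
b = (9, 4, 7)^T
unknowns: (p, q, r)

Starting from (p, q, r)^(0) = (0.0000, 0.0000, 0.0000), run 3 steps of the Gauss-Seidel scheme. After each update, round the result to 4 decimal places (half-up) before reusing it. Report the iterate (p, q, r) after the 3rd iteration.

(0.7150, -0.3703, 0.5621)

Iteration 1:
  p = (9 - (-4)·0.0000 - (2)·0.0000) / (9) = 1.0000
  q = (4 - (-3)·1.0000 - (4)·0.0000) / (-10) = -0.7000
  r = (7 - (4)·1.0000 - (4)·-0.7000) / (10) = 0.5800
Iteration 2:
  p = (9 - (-4)·-0.7000 - (2)·0.5800) / (9) = 0.5600
  q = (4 - (-3)·0.5600 - (4)·0.5800) / (-10) = -0.3360
  r = (7 - (4)·0.5600 - (4)·-0.3360) / (10) = 0.6104
Iteration 3:
  p = (9 - (-4)·-0.3360 - (2)·0.6104) / (9) = 0.7150
  q = (4 - (-3)·0.7150 - (4)·0.6104) / (-10) = -0.3703
  r = (7 - (4)·0.7150 - (4)·-0.3703) / (10) = 0.5621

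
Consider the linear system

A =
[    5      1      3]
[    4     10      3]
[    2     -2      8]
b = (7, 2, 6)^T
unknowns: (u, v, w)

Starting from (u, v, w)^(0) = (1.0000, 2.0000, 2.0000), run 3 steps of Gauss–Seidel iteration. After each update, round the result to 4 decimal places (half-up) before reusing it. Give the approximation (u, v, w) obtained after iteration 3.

Iteration 1:
  u = (7 - (1)·2.0000 - (3)·2.0000) / (5) = -0.2000
  v = (2 - (4)·-0.2000 - (3)·2.0000) / (10) = -0.3200
  w = (6 - (2)·-0.2000 - (-2)·-0.3200) / (8) = 0.7200
Iteration 2:
  u = (7 - (1)·-0.3200 - (3)·0.7200) / (5) = 1.0320
  v = (2 - (4)·1.0320 - (3)·0.7200) / (10) = -0.4288
  w = (6 - (2)·1.0320 - (-2)·-0.4288) / (8) = 0.3848
Iteration 3:
  u = (7 - (1)·-0.4288 - (3)·0.3848) / (5) = 1.2549
  v = (2 - (4)·1.2549 - (3)·0.3848) / (10) = -0.4174
  w = (6 - (2)·1.2549 - (-2)·-0.4174) / (8) = 0.3319

(1.2549, -0.4174, 0.3319)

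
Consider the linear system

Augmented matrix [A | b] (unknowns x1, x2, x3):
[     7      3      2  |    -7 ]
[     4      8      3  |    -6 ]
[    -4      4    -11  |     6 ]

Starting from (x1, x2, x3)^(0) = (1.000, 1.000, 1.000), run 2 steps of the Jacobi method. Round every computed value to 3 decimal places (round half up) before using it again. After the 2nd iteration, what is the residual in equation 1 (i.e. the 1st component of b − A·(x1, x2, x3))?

-5.871

Iteration 1:
  x1 = (-7 - (3)·1.000 - (2)·1.000) / (7) = -1.714
  x2 = (-6 - (4)·1.000 - (3)·1.000) / (8) = -1.625
  x3 = (6 - (-4)·1.000 - (4)·1.000) / (-11) = -0.545
Iteration 2:
  x1 = (-7 - (3)·-1.625 - (2)·-0.545) / (7) = -0.148
  x2 = (-6 - (4)·-1.714 - (3)·-0.545) / (8) = 0.311
  x3 = (6 - (-4)·-1.714 - (4)·-1.625) / (-11) = -0.513
Residual b − A·x = (-5.871, -6.357, -1.479)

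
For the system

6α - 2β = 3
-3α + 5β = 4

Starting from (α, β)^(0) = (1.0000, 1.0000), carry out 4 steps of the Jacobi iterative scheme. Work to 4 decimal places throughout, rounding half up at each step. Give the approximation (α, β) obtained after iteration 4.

Iteration 1:
  α = (3 - (-2)·1.0000) / (6) = 0.8333
  β = (4 - (-3)·1.0000) / (5) = 1.4000
Iteration 2:
  α = (3 - (-2)·1.4000) / (6) = 0.9667
  β = (4 - (-3)·0.8333) / (5) = 1.3000
Iteration 3:
  α = (3 - (-2)·1.3000) / (6) = 0.9333
  β = (4 - (-3)·0.9667) / (5) = 1.3800
Iteration 4:
  α = (3 - (-2)·1.3800) / (6) = 0.9600
  β = (4 - (-3)·0.9333) / (5) = 1.3600

(0.9600, 1.3600)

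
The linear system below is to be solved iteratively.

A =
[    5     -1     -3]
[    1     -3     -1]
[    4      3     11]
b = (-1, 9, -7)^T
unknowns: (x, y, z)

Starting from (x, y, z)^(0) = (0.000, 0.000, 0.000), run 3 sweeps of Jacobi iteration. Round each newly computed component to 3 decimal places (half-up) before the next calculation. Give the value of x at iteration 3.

Iteration 1:
  x = (-1 - (-1)·0.000 - (-3)·0.000) / (5) = -0.200
  y = (9 - (1)·0.000 - (-1)·0.000) / (-3) = -3.000
  z = (-7 - (4)·0.000 - (3)·0.000) / (11) = -0.636
Iteration 2:
  x = (-1 - (-1)·-3.000 - (-3)·-0.636) / (5) = -1.182
  y = (9 - (1)·-0.200 - (-1)·-0.636) / (-3) = -2.855
  z = (-7 - (4)·-0.200 - (3)·-3.000) / (11) = 0.255
Iteration 3:
  x = (-1 - (-1)·-2.855 - (-3)·0.255) / (5) = -0.618
  y = (9 - (1)·-1.182 - (-1)·0.255) / (-3) = -3.479
  z = (-7 - (4)·-1.182 - (3)·-2.855) / (11) = 0.572

-0.618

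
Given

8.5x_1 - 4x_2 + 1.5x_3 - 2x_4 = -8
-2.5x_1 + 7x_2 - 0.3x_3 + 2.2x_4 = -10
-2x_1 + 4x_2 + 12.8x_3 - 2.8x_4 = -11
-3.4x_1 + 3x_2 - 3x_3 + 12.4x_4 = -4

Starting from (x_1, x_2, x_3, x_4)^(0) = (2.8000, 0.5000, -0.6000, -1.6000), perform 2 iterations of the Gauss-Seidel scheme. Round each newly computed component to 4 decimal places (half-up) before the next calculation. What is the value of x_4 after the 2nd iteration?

-0.4399

Iteration 1:
  x_1 = (-8 - (-4)·0.5000 - (1.5)·-0.6000 - (-2)·-1.6000) / (8.5) = -0.9765
  x_2 = (-10 - (-2.5)·-0.9765 - (-0.3)·-0.6000 - (2.2)·-1.6000) / (7) = -1.3002
  x_3 = (-11 - (-2)·-0.9765 - (4)·-1.3002 - (-2.8)·-1.6000) / (12.8) = -0.9556
  x_4 = (-4 - (-3.4)·-0.9765 - (3)·-1.3002 - (-3)·-0.9556) / (12.4) = -0.5070
Iteration 2:
  x_1 = (-8 - (-4)·-1.3002 - (1.5)·-0.9556 - (-2)·-0.5070) / (8.5) = -1.5037
  x_2 = (-10 - (-2.5)·-1.5037 - (-0.3)·-0.9556 - (2.2)·-0.5070) / (7) = -1.8472
  x_3 = (-11 - (-2)·-1.5037 - (4)·-1.8472 - (-2.8)·-0.5070) / (12.8) = -0.6280
  x_4 = (-4 - (-3.4)·-1.5037 - (3)·-1.8472 - (-3)·-0.6280) / (12.4) = -0.4399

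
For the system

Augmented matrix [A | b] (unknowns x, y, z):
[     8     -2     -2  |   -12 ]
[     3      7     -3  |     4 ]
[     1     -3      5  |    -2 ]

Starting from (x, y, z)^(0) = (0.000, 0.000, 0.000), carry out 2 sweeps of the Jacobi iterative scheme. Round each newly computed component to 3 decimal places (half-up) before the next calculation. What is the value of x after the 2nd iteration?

-1.457

Iteration 1:
  x = (-12 - (-2)·0.000 - (-2)·0.000) / (8) = -1.500
  y = (4 - (3)·0.000 - (-3)·0.000) / (7) = 0.571
  z = (-2 - (1)·0.000 - (-3)·0.000) / (5) = -0.400
Iteration 2:
  x = (-12 - (-2)·0.571 - (-2)·-0.400) / (8) = -1.457
  y = (4 - (3)·-1.500 - (-3)·-0.400) / (7) = 1.043
  z = (-2 - (1)·-1.500 - (-3)·0.571) / (5) = 0.243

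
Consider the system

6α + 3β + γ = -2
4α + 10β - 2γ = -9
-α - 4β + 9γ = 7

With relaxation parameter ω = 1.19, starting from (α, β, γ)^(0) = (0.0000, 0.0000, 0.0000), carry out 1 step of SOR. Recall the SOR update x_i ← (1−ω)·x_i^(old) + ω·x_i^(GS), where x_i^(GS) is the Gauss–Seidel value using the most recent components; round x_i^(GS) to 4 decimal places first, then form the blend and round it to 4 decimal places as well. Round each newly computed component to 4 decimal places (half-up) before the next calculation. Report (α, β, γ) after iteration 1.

(-0.3966, -0.8823, 0.4065)

Iteration 1:
  α: GS value = (-2 - (3)·0.0000 - (1)·0.0000) / (6) = -0.3333;  α ← (1−ω)·0.0000 + ω·-0.3333 = -0.3966
  β: GS value = (-9 - (4)·-0.3966 - (-2)·0.0000) / (10) = -0.7414;  β ← (1−ω)·0.0000 + ω·-0.7414 = -0.8823
  γ: GS value = (7 - (-1)·-0.3966 - (-4)·-0.8823) / (9) = 0.3416;  γ ← (1−ω)·0.0000 + ω·0.3416 = 0.4065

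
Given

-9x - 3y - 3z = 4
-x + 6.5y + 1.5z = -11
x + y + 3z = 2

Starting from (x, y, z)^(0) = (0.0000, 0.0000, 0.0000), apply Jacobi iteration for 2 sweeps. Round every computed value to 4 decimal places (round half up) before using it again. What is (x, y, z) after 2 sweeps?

(-0.1026, -1.9145, 1.3789)

Iteration 1:
  x = (4 - (-3)·0.0000 - (-3)·0.0000) / (-9) = -0.4444
  y = (-11 - (-1)·0.0000 - (1.5)·0.0000) / (6.5) = -1.6923
  z = (2 - (1)·0.0000 - (1)·0.0000) / (3) = 0.6667
Iteration 2:
  x = (4 - (-3)·-1.6923 - (-3)·0.6667) / (-9) = -0.1026
  y = (-11 - (-1)·-0.4444 - (1.5)·0.6667) / (6.5) = -1.9145
  z = (2 - (1)·-0.4444 - (1)·-1.6923) / (3) = 1.3789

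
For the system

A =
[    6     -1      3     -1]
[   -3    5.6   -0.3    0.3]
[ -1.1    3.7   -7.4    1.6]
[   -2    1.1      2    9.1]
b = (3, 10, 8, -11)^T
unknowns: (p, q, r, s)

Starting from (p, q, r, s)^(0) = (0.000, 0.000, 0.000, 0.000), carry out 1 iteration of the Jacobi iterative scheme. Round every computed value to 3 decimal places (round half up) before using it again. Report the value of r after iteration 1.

-1.081

Iteration 1:
  p = (3 - (-1)·0.000 - (3)·0.000 - (-1)·0.000) / (6) = 0.500
  q = (10 - (-3)·0.000 - (-0.3)·0.000 - (0.3)·0.000) / (5.6) = 1.786
  r = (8 - (-1.1)·0.000 - (3.7)·0.000 - (1.6)·0.000) / (-7.4) = -1.081
  s = (-11 - (-2)·0.000 - (1.1)·0.000 - (2)·0.000) / (9.1) = -1.209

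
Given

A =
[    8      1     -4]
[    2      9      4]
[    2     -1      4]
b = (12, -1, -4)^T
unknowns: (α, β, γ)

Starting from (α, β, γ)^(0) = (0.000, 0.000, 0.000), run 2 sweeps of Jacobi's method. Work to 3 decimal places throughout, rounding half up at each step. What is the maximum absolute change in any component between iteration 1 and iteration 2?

Iteration 1:
  α = (12 - (1)·0.000 - (-4)·0.000) / (8) = 1.500
  β = (-1 - (2)·0.000 - (4)·0.000) / (9) = -0.111
  γ = (-4 - (2)·0.000 - (-1)·0.000) / (4) = -1.000
Iteration 2:
  α = (12 - (1)·-0.111 - (-4)·-1.000) / (8) = 1.014
  β = (-1 - (2)·1.500 - (4)·-1.000) / (9) = 0.000
  γ = (-4 - (2)·1.500 - (-1)·-0.111) / (4) = -1.778
Change: (-0.486, 0.111, -0.778) → max |·| = 0.778

0.778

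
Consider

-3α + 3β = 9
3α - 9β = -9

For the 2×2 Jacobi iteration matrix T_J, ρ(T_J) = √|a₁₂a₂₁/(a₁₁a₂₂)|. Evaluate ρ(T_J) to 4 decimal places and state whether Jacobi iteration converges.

a₁₂a₂₁/(a₁₁a₂₂) = (3)·(3) / ((-3)·(-9)) = 0.333333
ρ = √|0.333333| = √0.333333 = 0.5774
ρ < 1, so Jacobi converges

0.5774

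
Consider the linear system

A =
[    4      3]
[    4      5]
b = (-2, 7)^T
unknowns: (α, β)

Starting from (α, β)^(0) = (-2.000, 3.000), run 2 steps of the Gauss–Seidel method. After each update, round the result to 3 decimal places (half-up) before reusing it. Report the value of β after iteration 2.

3.960

Iteration 1:
  α = (-2 - (3)·3.000) / (4) = -2.750
  β = (7 - (4)·-2.750) / (5) = 3.600
Iteration 2:
  α = (-2 - (3)·3.600) / (4) = -3.200
  β = (7 - (4)·-3.200) / (5) = 3.960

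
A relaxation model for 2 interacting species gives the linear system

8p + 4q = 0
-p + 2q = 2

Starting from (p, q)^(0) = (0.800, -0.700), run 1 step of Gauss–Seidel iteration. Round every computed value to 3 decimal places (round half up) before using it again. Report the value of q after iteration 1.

1.175

Iteration 1:
  p = (0 - (4)·-0.700) / (8) = 0.350
  q = (2 - (-1)·0.350) / (2) = 1.175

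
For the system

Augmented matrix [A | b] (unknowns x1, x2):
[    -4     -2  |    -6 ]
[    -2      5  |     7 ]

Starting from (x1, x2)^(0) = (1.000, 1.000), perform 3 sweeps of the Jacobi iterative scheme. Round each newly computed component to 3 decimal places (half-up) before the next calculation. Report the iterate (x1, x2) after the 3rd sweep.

(0.600, 1.640)

Iteration 1:
  x1 = (-6 - (-2)·1.000) / (-4) = 1.000
  x2 = (7 - (-2)·1.000) / (5) = 1.800
Iteration 2:
  x1 = (-6 - (-2)·1.800) / (-4) = 0.600
  x2 = (7 - (-2)·1.000) / (5) = 1.800
Iteration 3:
  x1 = (-6 - (-2)·1.800) / (-4) = 0.600
  x2 = (7 - (-2)·0.600) / (5) = 1.640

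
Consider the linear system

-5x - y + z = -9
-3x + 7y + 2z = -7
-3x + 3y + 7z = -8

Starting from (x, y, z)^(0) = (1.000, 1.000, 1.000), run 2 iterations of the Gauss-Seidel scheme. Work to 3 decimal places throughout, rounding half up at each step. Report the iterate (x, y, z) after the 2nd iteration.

Iteration 1:
  x = (-9 - (-1)·1.000 - (1)·1.000) / (-5) = 1.800
  y = (-7 - (-3)·1.800 - (2)·1.000) / (7) = -0.514
  z = (-8 - (-3)·1.800 - (3)·-0.514) / (7) = -0.151
Iteration 2:
  x = (-9 - (-1)·-0.514 - (1)·-0.151) / (-5) = 1.873
  y = (-7 - (-3)·1.873 - (2)·-0.151) / (7) = -0.154
  z = (-8 - (-3)·1.873 - (3)·-0.154) / (7) = -0.274

(1.873, -0.154, -0.274)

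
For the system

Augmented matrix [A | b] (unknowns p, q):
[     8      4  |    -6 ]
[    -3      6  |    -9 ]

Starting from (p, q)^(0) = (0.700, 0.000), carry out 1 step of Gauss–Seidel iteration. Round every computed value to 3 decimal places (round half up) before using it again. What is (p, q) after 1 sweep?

Iteration 1:
  p = (-6 - (4)·0.000) / (8) = -0.750
  q = (-9 - (-3)·-0.750) / (6) = -1.875

(-0.750, -1.875)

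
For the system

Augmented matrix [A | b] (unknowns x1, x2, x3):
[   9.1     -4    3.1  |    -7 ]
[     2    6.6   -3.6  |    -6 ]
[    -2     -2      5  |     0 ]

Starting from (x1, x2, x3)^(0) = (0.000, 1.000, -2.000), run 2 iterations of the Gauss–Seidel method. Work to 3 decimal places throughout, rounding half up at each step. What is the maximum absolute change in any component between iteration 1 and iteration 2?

1.808

Iteration 1:
  x1 = (-7 - (-4)·1.000 - (3.1)·-2.000) / (9.1) = 0.352
  x2 = (-6 - (2)·0.352 - (-3.6)·-2.000) / (6.6) = -2.107
  x3 = (0 - (-2)·0.352 - (-2)·-2.107) / (5) = -0.702
Iteration 2:
  x1 = (-7 - (-4)·-2.107 - (3.1)·-0.702) / (9.1) = -1.456
  x2 = (-6 - (2)·-1.456 - (-3.6)·-0.702) / (6.6) = -0.851
  x3 = (0 - (-2)·-1.456 - (-2)·-0.851) / (5) = -0.923
Change: (-1.808, 1.256, -0.221) → max |·| = 1.808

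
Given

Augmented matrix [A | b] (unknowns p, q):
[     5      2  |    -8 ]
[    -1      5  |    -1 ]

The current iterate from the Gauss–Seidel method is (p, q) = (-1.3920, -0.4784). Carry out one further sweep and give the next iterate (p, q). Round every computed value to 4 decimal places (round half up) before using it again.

One sweep:
  p = (-8 - (2)·-0.4784) / (5) = -1.4086
  q = (-1 - (-1)·-1.4086) / (5) = -0.4817

(-1.4086, -0.4817)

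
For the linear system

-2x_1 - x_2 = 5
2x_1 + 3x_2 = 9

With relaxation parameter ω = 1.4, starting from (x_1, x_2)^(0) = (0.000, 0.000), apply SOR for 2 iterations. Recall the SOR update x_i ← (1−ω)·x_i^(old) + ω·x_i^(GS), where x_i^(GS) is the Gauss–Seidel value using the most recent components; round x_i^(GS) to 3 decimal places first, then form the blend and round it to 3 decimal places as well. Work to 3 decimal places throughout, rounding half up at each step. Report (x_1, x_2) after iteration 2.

Iteration 1:
  x_1: GS value = (5 - (-1)·0.000) / (-2) = -2.500;  x_1 ← (1−ω)·0.000 + ω·-2.500 = -3.500
  x_2: GS value = (9 - (2)·-3.500) / (3) = 5.333;  x_2 ← (1−ω)·0.000 + ω·5.333 = 7.466
Iteration 2:
  x_1: GS value = (5 - (-1)·7.466) / (-2) = -6.233;  x_1 ← (1−ω)·-3.500 + ω·-6.233 = -7.326
  x_2: GS value = (9 - (2)·-7.326) / (3) = 7.884;  x_2 ← (1−ω)·7.466 + ω·7.884 = 8.051

(-7.326, 8.051)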